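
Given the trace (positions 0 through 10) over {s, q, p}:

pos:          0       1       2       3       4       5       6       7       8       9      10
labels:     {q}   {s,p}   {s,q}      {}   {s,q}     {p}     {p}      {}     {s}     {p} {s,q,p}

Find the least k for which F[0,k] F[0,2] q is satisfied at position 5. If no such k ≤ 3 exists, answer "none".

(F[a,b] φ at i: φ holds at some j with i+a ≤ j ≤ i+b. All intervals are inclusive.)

Scan j = 5,6,… for F[0,2] q:
  j=5: fails
  j=6: fails
  j=7: fails
  j=8: holds
First hit at j=8, so smallest k = 8-5 = 3.

3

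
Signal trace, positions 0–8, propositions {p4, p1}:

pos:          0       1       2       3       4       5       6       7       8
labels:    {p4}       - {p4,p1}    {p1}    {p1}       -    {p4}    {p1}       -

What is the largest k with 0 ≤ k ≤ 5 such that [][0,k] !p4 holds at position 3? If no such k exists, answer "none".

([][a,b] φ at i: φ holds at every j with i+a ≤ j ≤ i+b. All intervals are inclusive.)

!p4 must hold from j=3 onward; find where it first fails.
  j=3: holds
  j=4: holds
  j=5: holds
  j=6: fails
Holds on [3,5], so largest k = 2.

2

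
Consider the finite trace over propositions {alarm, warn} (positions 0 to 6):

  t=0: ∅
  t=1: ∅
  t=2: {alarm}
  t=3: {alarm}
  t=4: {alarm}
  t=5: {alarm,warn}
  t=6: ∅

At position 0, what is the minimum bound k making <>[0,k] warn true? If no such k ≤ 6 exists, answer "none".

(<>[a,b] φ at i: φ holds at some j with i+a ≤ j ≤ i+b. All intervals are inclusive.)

Scan j = 0,1,… for warn:
  j=0: fails
  j=1: fails
  j=2: fails
  j=3: fails
  j=4: fails
  j=5: holds
First hit at j=5, so smallest k = 5-0 = 5.

5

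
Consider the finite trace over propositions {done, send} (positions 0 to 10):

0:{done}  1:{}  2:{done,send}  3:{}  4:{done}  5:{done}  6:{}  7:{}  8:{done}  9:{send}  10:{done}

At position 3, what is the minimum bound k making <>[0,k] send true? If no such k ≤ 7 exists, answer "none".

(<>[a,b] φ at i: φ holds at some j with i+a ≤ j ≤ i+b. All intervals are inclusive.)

Scan j = 3,4,… for send:
  j=3: fails
  j=4: fails
  j=5: fails
  j=6: fails
  j=7: fails
  j=8: fails
  j=9: holds
First hit at j=9, so smallest k = 9-3 = 6.

6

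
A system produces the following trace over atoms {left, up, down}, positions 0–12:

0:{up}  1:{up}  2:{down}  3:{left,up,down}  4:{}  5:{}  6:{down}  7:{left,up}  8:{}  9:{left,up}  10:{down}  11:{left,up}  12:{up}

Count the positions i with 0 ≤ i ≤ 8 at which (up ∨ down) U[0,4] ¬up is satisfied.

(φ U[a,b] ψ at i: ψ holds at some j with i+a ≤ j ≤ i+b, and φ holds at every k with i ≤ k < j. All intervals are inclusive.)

Evaluate at each i in [0,8]:
  i=0: ✓ (rhs at j=2; lhs holds on [0,1])
  i=1: ✓ (rhs at j=2; lhs holds on [1,1])
  i=2: ✓ (rhs at j=2)
  i=3: ✓ (rhs at j=4; lhs holds on [3,3])
  i=4: ✓ (rhs at j=4)
  i=5: ✓ (rhs at j=5)
  i=6: ✓ (rhs at j=6)
  i=7: ✓ (rhs at j=8; lhs holds on [7,7])
  i=8: ✓ (rhs at j=8)
Positions where it holds: {0, 1, 2, 3, 4, 5, 6, 7, 8} → 9.

9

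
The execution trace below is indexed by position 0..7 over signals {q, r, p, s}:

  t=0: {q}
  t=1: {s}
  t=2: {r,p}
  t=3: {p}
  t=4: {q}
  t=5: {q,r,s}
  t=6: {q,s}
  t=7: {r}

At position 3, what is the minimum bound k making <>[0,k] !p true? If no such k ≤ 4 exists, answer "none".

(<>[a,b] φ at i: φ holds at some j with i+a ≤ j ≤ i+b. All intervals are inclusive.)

Scan j = 3,4,… for !p:
  j=3: fails
  j=4: holds
First hit at j=4, so smallest k = 4-3 = 1.

1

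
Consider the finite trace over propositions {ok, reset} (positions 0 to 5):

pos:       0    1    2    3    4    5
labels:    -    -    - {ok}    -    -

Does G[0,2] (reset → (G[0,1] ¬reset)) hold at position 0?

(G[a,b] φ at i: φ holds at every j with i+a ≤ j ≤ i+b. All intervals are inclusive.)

Check (reset → (G[0,1] ¬reset)) at every j in [0,2]:
  j=0: antecedent false → ✓
  j=1: antecedent false → ✓
  j=2: antecedent false → ✓
All positions satisfy it → formula holds.

True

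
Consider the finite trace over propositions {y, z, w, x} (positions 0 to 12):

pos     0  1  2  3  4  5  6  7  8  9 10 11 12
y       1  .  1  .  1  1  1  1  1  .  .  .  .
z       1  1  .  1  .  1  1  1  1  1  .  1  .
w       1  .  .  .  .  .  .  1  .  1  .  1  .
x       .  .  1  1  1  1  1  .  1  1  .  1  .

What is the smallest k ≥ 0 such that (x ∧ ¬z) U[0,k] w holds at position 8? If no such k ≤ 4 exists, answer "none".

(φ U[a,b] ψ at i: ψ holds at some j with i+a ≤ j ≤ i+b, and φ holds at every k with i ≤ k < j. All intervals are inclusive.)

Need earliest j ≥ 8 with w, and (x ∧ ¬z) at every k in [8,j-1].
  j=8: rhs fails.
  j=9: rhs holds but lhs fails at k=8.
  j=10: rhs fails.
  j=11: rhs holds but lhs fails at k=8.
  j=12: rhs fails.
No witness within the range → none.

none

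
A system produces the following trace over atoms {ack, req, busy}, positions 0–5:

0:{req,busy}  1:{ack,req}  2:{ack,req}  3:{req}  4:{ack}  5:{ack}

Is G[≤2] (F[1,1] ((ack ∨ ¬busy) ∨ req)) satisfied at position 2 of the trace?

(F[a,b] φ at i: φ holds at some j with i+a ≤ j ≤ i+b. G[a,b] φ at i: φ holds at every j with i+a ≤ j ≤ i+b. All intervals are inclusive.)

Holds

Check F[1,1] ((ack ∨ ¬busy) ∨ req) at every j in [2,4]:
  j=2: holds (witness at 3)
  j=3: holds (witness at 4)
  j=4: holds (witness at 5)
All positions satisfy it → formula holds.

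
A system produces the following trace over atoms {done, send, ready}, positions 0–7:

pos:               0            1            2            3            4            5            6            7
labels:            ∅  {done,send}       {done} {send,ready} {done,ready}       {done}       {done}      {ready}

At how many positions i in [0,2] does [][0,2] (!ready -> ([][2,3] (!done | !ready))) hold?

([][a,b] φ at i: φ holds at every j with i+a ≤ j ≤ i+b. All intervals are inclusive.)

0

Evaluate at each i in [0,2]:
  i=0: ✗ (fails at j=1)
  i=1: ✗ (fails at j=1)
  i=2: ✗ (fails at j=2)
Positions where it holds: {} → 0.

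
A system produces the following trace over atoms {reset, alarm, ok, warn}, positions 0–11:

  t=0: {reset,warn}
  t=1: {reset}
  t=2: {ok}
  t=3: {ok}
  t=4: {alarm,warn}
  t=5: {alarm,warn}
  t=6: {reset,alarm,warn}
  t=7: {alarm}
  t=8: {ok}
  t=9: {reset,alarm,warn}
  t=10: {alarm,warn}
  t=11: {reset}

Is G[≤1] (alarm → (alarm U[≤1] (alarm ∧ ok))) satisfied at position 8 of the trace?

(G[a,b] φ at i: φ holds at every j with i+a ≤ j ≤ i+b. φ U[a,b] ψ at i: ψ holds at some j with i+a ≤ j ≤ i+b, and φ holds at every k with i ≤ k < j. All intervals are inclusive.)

No

Check (alarm → (alarm U[≤1] (alarm ∧ ok))) at every j in [8,9]:
  j=8: antecedent false → ✓
  j=9: antecedent true; consequent fails → ✗
Fails at j=9 → formula fails.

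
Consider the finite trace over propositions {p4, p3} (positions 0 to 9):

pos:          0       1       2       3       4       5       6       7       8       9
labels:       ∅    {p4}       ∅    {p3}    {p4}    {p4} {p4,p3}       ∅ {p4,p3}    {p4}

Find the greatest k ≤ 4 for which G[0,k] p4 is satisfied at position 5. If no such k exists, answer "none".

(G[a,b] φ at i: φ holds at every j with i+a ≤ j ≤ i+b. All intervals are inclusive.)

p4 must hold from j=5 onward; find where it first fails.
  j=5: holds
  j=6: holds
  j=7: fails
Holds on [5,6], so largest k = 1.

1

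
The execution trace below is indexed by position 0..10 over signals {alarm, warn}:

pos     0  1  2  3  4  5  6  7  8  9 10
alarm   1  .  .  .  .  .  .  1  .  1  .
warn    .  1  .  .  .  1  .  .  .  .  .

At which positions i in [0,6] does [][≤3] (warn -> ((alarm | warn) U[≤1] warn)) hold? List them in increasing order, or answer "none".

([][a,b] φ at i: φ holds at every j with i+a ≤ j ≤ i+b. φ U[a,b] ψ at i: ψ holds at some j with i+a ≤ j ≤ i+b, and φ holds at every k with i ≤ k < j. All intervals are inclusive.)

Evaluate at each i in [0,6]:
  i=0: ✓ (all of [0,3])
  i=1: ✓ (all of [1,4])
  i=2: ✓ (all of [2,5])
  i=3: ✓ (all of [3,6])
  i=4: ✓ (all of [4,7])
  i=5: ✓ (all of [5,8])
  i=6: ✓ (all of [6,9])

0, 1, 2, 3, 4, 5, 6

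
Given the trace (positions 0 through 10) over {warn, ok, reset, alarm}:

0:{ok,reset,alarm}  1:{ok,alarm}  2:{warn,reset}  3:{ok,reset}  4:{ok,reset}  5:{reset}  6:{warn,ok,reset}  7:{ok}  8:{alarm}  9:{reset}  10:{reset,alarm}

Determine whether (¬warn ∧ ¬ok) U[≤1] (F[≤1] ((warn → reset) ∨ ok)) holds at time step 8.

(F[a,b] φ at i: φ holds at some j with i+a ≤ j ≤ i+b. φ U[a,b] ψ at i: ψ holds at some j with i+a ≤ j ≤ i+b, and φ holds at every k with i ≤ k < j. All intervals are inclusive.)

True

Need some j in [8,9] with F[≤1] ((warn → reset) ∨ ok), and (¬warn ∧ ¬ok) at every k in [8,j-1].
  j=8: F[≤1] ((warn → reset) ∨ ok) holds; no prefix to check → satisfied.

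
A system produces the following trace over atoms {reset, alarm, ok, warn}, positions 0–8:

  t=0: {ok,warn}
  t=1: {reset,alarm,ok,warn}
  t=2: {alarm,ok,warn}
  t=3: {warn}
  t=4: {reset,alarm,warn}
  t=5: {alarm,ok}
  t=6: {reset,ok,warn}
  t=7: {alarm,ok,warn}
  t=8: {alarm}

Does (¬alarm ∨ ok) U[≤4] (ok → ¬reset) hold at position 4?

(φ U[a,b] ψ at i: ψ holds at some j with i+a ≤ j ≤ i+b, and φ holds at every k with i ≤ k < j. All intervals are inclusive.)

Need some j in [4,8] with (ok → ¬reset), and (¬alarm ∨ ok) at every k in [4,j-1].
  j=4: (ok → ¬reset) holds; no prefix to check → satisfied.

Holds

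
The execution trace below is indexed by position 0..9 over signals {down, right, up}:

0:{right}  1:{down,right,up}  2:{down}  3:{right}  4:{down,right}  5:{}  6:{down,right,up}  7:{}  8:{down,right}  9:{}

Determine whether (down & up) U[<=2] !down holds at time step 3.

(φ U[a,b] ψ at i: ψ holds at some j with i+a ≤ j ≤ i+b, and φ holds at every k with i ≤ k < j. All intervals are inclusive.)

Need some j in [3,5] with !down, and (down & up) at every k in [3,j-1].
  j=3: !down holds; no prefix to check → satisfied.

Holds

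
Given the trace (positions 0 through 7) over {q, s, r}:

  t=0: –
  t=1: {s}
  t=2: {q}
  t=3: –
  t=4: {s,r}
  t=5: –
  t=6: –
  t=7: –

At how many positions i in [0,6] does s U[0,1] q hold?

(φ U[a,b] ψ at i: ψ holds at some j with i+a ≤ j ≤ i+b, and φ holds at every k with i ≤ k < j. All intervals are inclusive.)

Evaluate at each i in [0,6]:
  i=0: ✗ (no rhs in [0,1])
  i=1: ✓ (rhs at j=2; lhs holds on [1,1])
  i=2: ✓ (rhs at j=2)
  i=3: ✗ (no rhs in [3,4])
  i=4: ✗ (no rhs in [4,5])
  i=5: ✗ (no rhs in [5,6])
  i=6: ✗ (no rhs in [6,7])
Positions where it holds: {1, 2} → 2.

2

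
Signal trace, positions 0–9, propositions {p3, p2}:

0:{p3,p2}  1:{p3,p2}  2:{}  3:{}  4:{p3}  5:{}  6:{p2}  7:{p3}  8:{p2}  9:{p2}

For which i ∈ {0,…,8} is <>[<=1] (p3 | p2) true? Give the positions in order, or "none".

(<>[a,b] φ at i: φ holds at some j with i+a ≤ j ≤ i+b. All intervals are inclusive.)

Evaluate at each i in [0,8]:
  i=0: ✓ (witness j=0)
  i=1: ✓ (witness j=1)
  i=2: ✗ (none in [2,3])
  i=3: ✓ (witness j=4)
  i=4: ✓ (witness j=4)
  i=5: ✓ (witness j=6)
  i=6: ✓ (witness j=6)
  i=7: ✓ (witness j=7)
  i=8: ✓ (witness j=8)

0, 1, 3, 4, 5, 6, 7, 8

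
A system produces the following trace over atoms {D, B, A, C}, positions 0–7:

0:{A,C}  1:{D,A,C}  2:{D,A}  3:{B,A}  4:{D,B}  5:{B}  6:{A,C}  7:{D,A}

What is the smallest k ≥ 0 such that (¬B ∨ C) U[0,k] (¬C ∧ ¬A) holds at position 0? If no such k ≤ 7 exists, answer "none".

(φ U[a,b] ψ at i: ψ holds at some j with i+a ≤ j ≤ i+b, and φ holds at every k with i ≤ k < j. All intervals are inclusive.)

Need earliest j ≥ 0 with (¬C ∧ ¬A), and (¬B ∨ C) at every k in [0,j-1].
  j=0: rhs fails.
  j=1: rhs fails.
  j=2: rhs fails.
  j=3: rhs fails.
  j=4: rhs holds but lhs fails at k=3.
  j=5: rhs holds but lhs fails at k=3.
  j=6: rhs fails.
  j=7: rhs fails.
No witness within the range → none.

none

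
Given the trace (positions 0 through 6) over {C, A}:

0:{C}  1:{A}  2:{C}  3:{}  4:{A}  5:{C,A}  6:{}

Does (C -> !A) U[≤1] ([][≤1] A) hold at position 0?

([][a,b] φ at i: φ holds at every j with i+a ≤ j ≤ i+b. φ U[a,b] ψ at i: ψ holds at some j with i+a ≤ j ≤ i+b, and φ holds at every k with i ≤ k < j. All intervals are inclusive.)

False

Need some j in [0,1] with [][≤1] A, and (C -> !A) at every k in [0,j-1].
  j=0: [][≤1] A — fails at 0.
  j=1: [][≤1] A — fails at 2.
No j in the window works → until fails.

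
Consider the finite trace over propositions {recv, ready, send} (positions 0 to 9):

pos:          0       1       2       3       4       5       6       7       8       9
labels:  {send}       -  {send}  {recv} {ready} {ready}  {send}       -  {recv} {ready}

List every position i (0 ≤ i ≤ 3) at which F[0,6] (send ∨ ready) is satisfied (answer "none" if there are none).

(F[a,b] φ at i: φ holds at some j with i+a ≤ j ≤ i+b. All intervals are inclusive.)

Evaluate at each i in [0,3]:
  i=0: ✓ (witness j=0)
  i=1: ✓ (witness j=2)
  i=2: ✓ (witness j=2)
  i=3: ✓ (witness j=4)

0, 1, 2, 3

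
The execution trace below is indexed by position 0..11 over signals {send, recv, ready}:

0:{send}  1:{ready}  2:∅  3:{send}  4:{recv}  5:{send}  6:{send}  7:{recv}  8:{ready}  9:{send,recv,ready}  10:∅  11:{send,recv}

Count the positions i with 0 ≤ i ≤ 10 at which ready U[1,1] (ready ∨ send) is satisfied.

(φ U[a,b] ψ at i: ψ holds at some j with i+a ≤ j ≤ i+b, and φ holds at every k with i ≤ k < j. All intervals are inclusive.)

1

Evaluate at each i in [0,10]:
  i=0: ✗ (lhs fails at k=0 before rhs at j=1)
  i=1: ✗ (no rhs in [2,2])
  i=2: ✗ (lhs fails at k=2 before rhs at j=3)
  i=3: ✗ (no rhs in [4,4])
  i=4: ✗ (lhs fails at k=4 before rhs at j=5)
  i=5: ✗ (lhs fails at k=5 before rhs at j=6)
  i=6: ✗ (no rhs in [7,7])
  i=7: ✗ (lhs fails at k=7 before rhs at j=8)
  i=8: ✓ (rhs at j=9; lhs holds on [8,8])
  i=9: ✗ (no rhs in [10,10])
  i=10: ✗ (lhs fails at k=10 before rhs at j=11)
Positions where it holds: {8} → 1.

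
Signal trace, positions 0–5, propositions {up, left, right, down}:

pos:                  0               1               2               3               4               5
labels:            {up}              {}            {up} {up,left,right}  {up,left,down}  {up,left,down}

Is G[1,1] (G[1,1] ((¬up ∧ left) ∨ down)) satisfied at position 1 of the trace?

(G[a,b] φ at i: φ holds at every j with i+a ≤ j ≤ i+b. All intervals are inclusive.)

Check G[1,1] ((¬up ∧ left) ∨ down) at every j in [2,2]:
  j=2: fails at 3
Fails at j=2 → formula fails.

Does not hold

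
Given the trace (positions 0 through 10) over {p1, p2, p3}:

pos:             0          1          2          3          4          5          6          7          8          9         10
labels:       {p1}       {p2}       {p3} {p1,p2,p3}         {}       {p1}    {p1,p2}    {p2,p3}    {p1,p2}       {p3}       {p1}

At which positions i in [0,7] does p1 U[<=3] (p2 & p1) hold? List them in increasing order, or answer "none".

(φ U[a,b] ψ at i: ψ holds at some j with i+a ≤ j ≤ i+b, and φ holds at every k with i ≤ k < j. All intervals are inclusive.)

3, 5, 6

Evaluate at each i in [0,7]:
  i=0: ✗ (lhs fails at k=1 before rhs at j=3)
  i=1: ✗ (lhs fails at k=1 before rhs at j=3)
  i=2: ✗ (lhs fails at k=2 before rhs at j=3)
  i=3: ✓ (rhs at j=3)
  i=4: ✗ (lhs fails at k=4 before rhs at j=6)
  i=5: ✓ (rhs at j=6; lhs holds on [5,5])
  i=6: ✓ (rhs at j=6)
  i=7: ✗ (lhs fails at k=7 before rhs at j=8)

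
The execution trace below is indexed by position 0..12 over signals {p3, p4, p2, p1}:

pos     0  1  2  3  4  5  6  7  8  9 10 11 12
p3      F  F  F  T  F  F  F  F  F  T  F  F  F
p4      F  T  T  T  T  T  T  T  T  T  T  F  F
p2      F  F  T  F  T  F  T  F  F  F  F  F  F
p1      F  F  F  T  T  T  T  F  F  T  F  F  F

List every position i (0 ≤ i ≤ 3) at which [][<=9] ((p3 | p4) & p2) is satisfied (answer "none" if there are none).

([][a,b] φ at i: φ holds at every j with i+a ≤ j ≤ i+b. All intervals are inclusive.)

none

Evaluate at each i in [0,3]:
  i=0: ✗ (fails at j=0)
  i=1: ✗ (fails at j=1)
  i=2: ✗ (fails at j=3)
  i=3: ✗ (fails at j=3)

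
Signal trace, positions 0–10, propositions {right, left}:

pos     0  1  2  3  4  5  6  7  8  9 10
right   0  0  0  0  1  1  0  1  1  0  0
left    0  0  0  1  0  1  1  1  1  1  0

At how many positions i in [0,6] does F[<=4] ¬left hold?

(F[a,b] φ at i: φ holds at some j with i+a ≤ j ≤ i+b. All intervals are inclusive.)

Evaluate at each i in [0,6]:
  i=0: ✓ (witness j=0)
  i=1: ✓ (witness j=1)
  i=2: ✓ (witness j=2)
  i=3: ✓ (witness j=4)
  i=4: ✓ (witness j=4)
  i=5: ✗ (none in [5,9])
  i=6: ✓ (witness j=10)
Positions where it holds: {0, 1, 2, 3, 4, 6} → 6.

6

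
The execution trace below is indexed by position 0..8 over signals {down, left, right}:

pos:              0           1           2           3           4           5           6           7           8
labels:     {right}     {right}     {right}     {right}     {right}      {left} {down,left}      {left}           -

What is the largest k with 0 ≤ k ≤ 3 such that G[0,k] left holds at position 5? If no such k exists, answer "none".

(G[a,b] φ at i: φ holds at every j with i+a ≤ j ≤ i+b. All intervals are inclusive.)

2

left must hold from j=5 onward; find where it first fails.
  j=5: holds
  j=6: holds
  j=7: holds
  j=8: fails
Holds on [5,7], so largest k = 2.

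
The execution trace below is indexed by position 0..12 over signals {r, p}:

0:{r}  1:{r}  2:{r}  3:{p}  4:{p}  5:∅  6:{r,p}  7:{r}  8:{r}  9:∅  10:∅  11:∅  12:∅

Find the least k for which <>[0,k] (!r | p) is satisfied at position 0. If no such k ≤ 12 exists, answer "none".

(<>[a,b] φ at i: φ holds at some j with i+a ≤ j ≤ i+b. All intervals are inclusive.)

Scan j = 0,1,… for (!r | p):
  j=0: fails
  j=1: fails
  j=2: fails
  j=3: holds
First hit at j=3, so smallest k = 3-0 = 3.

3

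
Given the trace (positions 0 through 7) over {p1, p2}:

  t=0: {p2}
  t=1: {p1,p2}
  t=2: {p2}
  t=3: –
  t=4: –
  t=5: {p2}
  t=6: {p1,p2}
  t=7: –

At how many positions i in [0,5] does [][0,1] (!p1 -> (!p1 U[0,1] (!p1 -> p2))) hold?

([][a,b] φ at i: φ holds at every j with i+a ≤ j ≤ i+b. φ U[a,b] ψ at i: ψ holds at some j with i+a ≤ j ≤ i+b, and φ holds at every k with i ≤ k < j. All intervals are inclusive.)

4

Evaluate at each i in [0,5]:
  i=0: ✓ (all of [0,1])
  i=1: ✓ (all of [1,2])
  i=2: ✗ (fails at j=3)
  i=3: ✗ (fails at j=3)
  i=4: ✓ (all of [4,5])
  i=5: ✓ (all of [5,6])
Positions where it holds: {0, 1, 4, 5} → 4.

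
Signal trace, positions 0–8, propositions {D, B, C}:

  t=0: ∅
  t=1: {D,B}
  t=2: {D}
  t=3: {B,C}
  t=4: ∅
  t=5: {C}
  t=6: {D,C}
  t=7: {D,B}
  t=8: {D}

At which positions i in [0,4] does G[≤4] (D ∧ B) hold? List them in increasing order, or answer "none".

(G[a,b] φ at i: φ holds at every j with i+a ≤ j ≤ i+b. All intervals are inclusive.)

Evaluate at each i in [0,4]:
  i=0: ✗ (fails at j=0)
  i=1: ✗ (fails at j=2)
  i=2: ✗ (fails at j=2)
  i=3: ✗ (fails at j=3)
  i=4: ✗ (fails at j=4)

none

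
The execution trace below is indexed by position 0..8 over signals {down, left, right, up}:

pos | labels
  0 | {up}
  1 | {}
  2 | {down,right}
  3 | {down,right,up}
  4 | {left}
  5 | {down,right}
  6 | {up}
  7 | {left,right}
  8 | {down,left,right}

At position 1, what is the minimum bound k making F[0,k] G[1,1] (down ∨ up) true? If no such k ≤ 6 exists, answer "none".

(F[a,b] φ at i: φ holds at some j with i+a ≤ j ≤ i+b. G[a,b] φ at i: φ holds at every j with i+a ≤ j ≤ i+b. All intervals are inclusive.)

Scan j = 1,2,… for G[1,1] (down ∨ up):
  j=1: holds
First hit at j=1, so smallest k = 1-1 = 0.

0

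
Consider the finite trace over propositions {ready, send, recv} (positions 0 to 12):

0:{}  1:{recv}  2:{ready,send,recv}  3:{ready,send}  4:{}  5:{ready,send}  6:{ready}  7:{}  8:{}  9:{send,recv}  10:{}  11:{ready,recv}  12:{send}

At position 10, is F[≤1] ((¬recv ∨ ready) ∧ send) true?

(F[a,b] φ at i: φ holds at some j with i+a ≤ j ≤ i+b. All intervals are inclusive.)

Check ((¬recv ∨ ready) ∧ send) at each j in [10,11]:
  j=10: false
  j=11: false
No position in the window satisfies it → formula fails.

Does not hold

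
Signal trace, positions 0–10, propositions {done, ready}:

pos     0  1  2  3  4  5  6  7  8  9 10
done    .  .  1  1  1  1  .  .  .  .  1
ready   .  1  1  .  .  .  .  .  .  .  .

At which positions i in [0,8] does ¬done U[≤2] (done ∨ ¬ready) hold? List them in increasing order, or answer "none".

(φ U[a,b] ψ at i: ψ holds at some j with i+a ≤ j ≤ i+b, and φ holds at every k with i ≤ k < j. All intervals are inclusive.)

0, 1, 2, 3, 4, 5, 6, 7, 8

Evaluate at each i in [0,8]:
  i=0: ✓ (rhs at j=0)
  i=1: ✓ (rhs at j=2; lhs holds on [1,1])
  i=2: ✓ (rhs at j=2)
  i=3: ✓ (rhs at j=3)
  i=4: ✓ (rhs at j=4)
  i=5: ✓ (rhs at j=5)
  i=6: ✓ (rhs at j=6)
  i=7: ✓ (rhs at j=7)
  i=8: ✓ (rhs at j=8)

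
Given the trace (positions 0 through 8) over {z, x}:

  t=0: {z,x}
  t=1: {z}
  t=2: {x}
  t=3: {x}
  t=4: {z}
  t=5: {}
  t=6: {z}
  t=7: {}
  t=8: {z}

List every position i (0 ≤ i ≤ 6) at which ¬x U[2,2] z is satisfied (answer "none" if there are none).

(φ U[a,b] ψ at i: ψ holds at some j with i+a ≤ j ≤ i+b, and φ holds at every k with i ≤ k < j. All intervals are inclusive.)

Evaluate at each i in [0,6]:
  i=0: ✗ (no rhs in [2,2])
  i=1: ✗ (no rhs in [3,3])
  i=2: ✗ (lhs fails at k=2 before rhs at j=4)
  i=3: ✗ (no rhs in [5,5])
  i=4: ✓ (rhs at j=6; lhs holds on [4,5])
  i=5: ✗ (no rhs in [7,7])
  i=6: ✓ (rhs at j=8; lhs holds on [6,7])

4, 6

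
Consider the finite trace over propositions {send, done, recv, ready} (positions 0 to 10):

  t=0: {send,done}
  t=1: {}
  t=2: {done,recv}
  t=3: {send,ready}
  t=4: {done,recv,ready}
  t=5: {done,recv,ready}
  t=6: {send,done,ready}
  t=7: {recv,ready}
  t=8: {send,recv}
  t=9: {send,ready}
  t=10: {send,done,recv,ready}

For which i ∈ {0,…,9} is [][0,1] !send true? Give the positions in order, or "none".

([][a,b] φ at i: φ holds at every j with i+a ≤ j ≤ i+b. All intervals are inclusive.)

1, 4

Evaluate at each i in [0,9]:
  i=0: ✗ (fails at j=0)
  i=1: ✓ (all of [1,2])
  i=2: ✗ (fails at j=3)
  i=3: ✗ (fails at j=3)
  i=4: ✓ (all of [4,5])
  i=5: ✗ (fails at j=6)
  i=6: ✗ (fails at j=6)
  i=7: ✗ (fails at j=8)
  i=8: ✗ (fails at j=8)
  i=9: ✗ (fails at j=9)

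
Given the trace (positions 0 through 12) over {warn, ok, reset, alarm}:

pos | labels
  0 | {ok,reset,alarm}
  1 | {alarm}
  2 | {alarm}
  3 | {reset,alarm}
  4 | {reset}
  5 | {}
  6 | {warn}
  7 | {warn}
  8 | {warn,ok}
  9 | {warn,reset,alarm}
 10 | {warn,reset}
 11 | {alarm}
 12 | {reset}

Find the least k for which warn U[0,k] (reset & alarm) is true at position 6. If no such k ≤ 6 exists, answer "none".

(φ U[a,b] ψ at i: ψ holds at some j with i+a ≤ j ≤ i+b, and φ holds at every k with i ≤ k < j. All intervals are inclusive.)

Need earliest j ≥ 6 with (reset & alarm), and warn at every k in [6,j-1].
  j=6: rhs fails.
  j=7: rhs fails.
  j=8: rhs fails.
  j=9: rhs holds; lhs holds on [6,8]. k = 3.

3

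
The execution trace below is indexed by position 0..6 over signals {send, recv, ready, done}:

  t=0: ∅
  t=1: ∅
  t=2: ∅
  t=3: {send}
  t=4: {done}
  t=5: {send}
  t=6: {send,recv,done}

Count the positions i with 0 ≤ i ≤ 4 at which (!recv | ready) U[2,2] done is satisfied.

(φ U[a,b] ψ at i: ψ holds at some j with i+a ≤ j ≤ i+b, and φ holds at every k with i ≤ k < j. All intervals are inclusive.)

Evaluate at each i in [0,4]:
  i=0: ✗ (no rhs in [2,2])
  i=1: ✗ (no rhs in [3,3])
  i=2: ✓ (rhs at j=4; lhs holds on [2,3])
  i=3: ✗ (no rhs in [5,5])
  i=4: ✓ (rhs at j=6; lhs holds on [4,5])
Positions where it holds: {2, 4} → 2.

2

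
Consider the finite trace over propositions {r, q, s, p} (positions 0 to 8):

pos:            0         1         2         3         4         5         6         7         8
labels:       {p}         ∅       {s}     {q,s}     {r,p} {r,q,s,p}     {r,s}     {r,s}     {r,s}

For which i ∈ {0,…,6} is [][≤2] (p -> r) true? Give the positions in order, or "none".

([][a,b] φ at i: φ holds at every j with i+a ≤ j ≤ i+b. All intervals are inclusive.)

Evaluate at each i in [0,6]:
  i=0: ✗ (fails at j=0)
  i=1: ✓ (all of [1,3])
  i=2: ✓ (all of [2,4])
  i=3: ✓ (all of [3,5])
  i=4: ✓ (all of [4,6])
  i=5: ✓ (all of [5,7])
  i=6: ✓ (all of [6,8])

1, 2, 3, 4, 5, 6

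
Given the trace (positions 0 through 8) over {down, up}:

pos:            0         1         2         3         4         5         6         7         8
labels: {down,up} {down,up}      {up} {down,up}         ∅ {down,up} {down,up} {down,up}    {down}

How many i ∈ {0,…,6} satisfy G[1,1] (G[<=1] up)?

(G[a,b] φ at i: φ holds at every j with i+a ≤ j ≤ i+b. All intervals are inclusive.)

4

Evaluate at each i in [0,6]:
  i=0: ✓ (all of [1,1])
  i=1: ✓ (all of [2,2])
  i=2: ✗ (fails at j=3)
  i=3: ✗ (fails at j=4)
  i=4: ✓ (all of [5,5])
  i=5: ✓ (all of [6,6])
  i=6: ✗ (fails at j=7)
Positions where it holds: {0, 1, 4, 5} → 4.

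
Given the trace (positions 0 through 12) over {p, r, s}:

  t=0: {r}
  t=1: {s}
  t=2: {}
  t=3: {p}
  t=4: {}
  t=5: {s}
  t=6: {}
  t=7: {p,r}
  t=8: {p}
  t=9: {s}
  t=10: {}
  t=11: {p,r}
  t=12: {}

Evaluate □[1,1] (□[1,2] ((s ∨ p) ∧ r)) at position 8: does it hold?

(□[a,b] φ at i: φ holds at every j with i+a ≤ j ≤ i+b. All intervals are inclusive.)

False

Check □[1,2] ((s ∨ p) ∧ r) at every j in [9,9]:
  j=9: fails at 10
Fails at j=9 → formula fails.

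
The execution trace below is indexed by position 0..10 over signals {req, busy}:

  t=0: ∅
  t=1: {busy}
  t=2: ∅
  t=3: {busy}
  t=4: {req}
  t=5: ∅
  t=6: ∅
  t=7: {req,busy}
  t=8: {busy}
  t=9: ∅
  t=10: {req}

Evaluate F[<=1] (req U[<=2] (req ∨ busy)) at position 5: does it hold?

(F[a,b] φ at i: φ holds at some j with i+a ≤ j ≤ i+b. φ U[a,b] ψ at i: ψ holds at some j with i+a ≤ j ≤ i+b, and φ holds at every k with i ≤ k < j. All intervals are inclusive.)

Does not hold

Check (req U[<=2] (req ∨ busy)) at each j in [5,6]:
  j=5: fails
  j=6: fails
No position in the window satisfies it → formula fails.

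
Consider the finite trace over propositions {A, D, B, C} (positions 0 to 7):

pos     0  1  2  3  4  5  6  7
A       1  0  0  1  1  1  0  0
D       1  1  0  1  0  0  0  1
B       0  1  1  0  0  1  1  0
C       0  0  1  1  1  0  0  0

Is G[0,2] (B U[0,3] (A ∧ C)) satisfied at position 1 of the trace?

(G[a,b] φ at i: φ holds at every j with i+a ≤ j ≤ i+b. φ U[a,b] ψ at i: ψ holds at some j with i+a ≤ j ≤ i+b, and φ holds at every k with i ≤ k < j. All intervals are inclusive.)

Check (B U[0,3] (A ∧ C)) at every j in [1,3]:
  j=1: holds
  j=2: holds
  j=3: holds
All positions satisfy it → formula holds.

Yes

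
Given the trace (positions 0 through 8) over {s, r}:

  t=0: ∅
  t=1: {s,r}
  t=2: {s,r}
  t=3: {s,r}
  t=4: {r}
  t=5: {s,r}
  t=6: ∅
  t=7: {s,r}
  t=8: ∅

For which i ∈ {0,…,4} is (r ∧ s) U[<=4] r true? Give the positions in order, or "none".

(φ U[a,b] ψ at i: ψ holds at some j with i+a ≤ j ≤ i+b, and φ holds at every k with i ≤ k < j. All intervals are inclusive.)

1, 2, 3, 4

Evaluate at each i in [0,4]:
  i=0: ✗ (lhs fails at k=0 before rhs at j=1)
  i=1: ✓ (rhs at j=1)
  i=2: ✓ (rhs at j=2)
  i=3: ✓ (rhs at j=3)
  i=4: ✓ (rhs at j=4)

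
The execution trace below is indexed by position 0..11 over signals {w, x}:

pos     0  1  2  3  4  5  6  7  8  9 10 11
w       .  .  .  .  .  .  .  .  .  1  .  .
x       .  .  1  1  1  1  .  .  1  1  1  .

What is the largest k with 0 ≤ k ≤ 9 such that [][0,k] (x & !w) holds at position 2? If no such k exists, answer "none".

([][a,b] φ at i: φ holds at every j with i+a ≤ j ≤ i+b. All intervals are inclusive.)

3

(x & !w) must hold from j=2 onward; find where it first fails.
  j=2: holds
  j=3: holds
  j=4: holds
  j=5: holds
  j=6: fails
Holds on [2,5], so largest k = 3.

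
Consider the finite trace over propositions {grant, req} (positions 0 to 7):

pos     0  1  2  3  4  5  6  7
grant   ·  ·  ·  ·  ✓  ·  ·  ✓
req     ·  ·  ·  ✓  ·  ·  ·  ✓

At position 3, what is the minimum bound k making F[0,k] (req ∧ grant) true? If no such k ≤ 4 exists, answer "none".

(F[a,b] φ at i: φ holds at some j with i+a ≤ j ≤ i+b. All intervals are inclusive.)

Scan j = 3,4,… for (req ∧ grant):
  j=3: fails
  j=4: fails
  j=5: fails
  j=6: fails
  j=7: holds
First hit at j=7, so smallest k = 7-3 = 4.

4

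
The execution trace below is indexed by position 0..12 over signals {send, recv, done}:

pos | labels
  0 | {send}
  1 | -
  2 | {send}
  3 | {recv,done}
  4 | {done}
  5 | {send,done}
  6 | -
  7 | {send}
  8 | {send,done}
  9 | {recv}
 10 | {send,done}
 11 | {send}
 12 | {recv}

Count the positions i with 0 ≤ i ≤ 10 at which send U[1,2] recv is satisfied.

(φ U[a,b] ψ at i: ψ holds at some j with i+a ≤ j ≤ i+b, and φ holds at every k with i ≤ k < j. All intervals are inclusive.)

4

Evaluate at each i in [0,10]:
  i=0: ✗ (no rhs in [1,2])
  i=1: ✗ (lhs fails at k=1 before rhs at j=3)
  i=2: ✓ (rhs at j=3; lhs holds on [2,2])
  i=3: ✗ (no rhs in [4,5])
  i=4: ✗ (no rhs in [5,6])
  i=5: ✗ (no rhs in [6,7])
  i=6: ✗ (no rhs in [7,8])
  i=7: ✓ (rhs at j=9; lhs holds on [7,8])
  i=8: ✓ (rhs at j=9; lhs holds on [8,8])
  i=9: ✗ (no rhs in [10,11])
  i=10: ✓ (rhs at j=12; lhs holds on [10,11])
Positions where it holds: {2, 7, 8, 10} → 4.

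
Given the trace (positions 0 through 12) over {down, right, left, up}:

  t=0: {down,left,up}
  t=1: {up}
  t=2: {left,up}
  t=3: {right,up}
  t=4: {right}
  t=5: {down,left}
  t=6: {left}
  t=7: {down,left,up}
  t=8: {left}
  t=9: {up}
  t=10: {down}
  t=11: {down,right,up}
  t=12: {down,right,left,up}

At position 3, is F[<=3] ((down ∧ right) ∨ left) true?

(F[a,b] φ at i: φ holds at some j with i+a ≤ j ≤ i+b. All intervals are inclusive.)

Holds

Check ((down ∧ right) ∨ left) at each j in [3,6]:
  j=3: false
  j=4: false
  j=5: true
  j=6: true
Found at j=5 → formula holds.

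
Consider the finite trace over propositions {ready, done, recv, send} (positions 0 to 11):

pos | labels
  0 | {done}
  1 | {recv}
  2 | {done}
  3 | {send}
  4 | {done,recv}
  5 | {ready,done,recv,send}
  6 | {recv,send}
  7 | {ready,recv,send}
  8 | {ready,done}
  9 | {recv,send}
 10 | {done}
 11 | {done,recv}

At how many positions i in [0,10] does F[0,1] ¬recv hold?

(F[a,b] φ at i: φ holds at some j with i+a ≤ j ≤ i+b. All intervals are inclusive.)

8

Evaluate at each i in [0,10]:
  i=0: ✓ (witness j=0)
  i=1: ✓ (witness j=2)
  i=2: ✓ (witness j=2)
  i=3: ✓ (witness j=3)
  i=4: ✗ (none in [4,5])
  i=5: ✗ (none in [5,6])
  i=6: ✗ (none in [6,7])
  i=7: ✓ (witness j=8)
  i=8: ✓ (witness j=8)
  i=9: ✓ (witness j=10)
  i=10: ✓ (witness j=10)
Positions where it holds: {0, 1, 2, 3, 7, 8, 9, 10} → 8.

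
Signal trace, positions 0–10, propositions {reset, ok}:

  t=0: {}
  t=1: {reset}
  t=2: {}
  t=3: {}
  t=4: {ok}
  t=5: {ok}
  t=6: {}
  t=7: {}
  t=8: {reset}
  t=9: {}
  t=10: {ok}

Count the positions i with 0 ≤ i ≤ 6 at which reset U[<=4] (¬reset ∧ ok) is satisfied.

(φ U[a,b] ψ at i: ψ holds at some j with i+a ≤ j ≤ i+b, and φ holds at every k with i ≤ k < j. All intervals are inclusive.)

Evaluate at each i in [0,6]:
  i=0: ✗ (lhs fails at k=0 before rhs at j=4)
  i=1: ✗ (lhs fails at k=2 before rhs at j=4)
  i=2: ✗ (lhs fails at k=2 before rhs at j=4)
  i=3: ✗ (lhs fails at k=3 before rhs at j=4)
  i=4: ✓ (rhs at j=4)
  i=5: ✓ (rhs at j=5)
  i=6: ✗ (lhs fails at k=6 before rhs at j=10)
Positions where it holds: {4, 5} → 2.

2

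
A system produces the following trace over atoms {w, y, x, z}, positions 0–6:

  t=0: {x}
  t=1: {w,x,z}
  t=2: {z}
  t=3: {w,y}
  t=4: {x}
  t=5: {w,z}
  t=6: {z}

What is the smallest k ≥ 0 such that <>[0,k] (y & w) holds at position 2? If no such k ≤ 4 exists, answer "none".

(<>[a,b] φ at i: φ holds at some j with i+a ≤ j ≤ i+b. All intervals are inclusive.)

Scan j = 2,3,… for (y & w):
  j=2: fails
  j=3: holds
First hit at j=3, so smallest k = 3-2 = 1.

1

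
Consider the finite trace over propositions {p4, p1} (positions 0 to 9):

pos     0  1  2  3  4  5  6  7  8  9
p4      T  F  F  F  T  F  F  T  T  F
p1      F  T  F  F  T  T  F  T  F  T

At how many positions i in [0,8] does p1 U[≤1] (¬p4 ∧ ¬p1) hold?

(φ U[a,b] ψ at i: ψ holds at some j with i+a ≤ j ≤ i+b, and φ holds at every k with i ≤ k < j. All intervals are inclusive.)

5

Evaluate at each i in [0,8]:
  i=0: ✗ (no rhs in [0,1])
  i=1: ✓ (rhs at j=2; lhs holds on [1,1])
  i=2: ✓ (rhs at j=2)
  i=3: ✓ (rhs at j=3)
  i=4: ✗ (no rhs in [4,5])
  i=5: ✓ (rhs at j=6; lhs holds on [5,5])
  i=6: ✓ (rhs at j=6)
  i=7: ✗ (no rhs in [7,8])
  i=8: ✗ (no rhs in [8,9])
Positions where it holds: {1, 2, 3, 5, 6} → 5.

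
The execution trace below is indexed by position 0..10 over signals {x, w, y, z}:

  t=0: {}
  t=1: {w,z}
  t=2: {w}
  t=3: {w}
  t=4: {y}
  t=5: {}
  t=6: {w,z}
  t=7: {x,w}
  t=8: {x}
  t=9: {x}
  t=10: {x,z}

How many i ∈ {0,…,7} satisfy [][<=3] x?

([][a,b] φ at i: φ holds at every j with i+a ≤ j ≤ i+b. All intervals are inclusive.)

1

Evaluate at each i in [0,7]:
  i=0: ✗ (fails at j=0)
  i=1: ✗ (fails at j=1)
  i=2: ✗ (fails at j=2)
  i=3: ✗ (fails at j=3)
  i=4: ✗ (fails at j=4)
  i=5: ✗ (fails at j=5)
  i=6: ✗ (fails at j=6)
  i=7: ✓ (all of [7,10])
Positions where it holds: {7} → 1.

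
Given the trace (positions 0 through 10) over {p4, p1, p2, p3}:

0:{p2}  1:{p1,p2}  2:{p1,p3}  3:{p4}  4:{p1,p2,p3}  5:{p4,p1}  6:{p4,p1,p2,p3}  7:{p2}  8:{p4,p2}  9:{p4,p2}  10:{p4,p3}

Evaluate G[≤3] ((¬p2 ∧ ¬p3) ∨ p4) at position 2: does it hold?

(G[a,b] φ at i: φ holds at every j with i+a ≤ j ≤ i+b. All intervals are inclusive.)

No

Check ((¬p2 ∧ ¬p3) ∨ p4) at every j in [2,5]:
  j=2: false
  j=3: true
  j=4: false
  j=5: true
Fails at j=2 → formula fails.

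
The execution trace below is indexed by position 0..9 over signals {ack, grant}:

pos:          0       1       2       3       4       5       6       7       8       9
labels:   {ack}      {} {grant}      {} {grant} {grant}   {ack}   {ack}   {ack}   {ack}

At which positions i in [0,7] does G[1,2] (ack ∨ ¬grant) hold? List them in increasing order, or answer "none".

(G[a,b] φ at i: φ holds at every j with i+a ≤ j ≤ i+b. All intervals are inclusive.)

5, 6, 7

Evaluate at each i in [0,7]:
  i=0: ✗ (fails at j=2)
  i=1: ✗ (fails at j=2)
  i=2: ✗ (fails at j=4)
  i=3: ✗ (fails at j=4)
  i=4: ✗ (fails at j=5)
  i=5: ✓ (all of [6,7])
  i=6: ✓ (all of [7,8])
  i=7: ✓ (all of [8,9])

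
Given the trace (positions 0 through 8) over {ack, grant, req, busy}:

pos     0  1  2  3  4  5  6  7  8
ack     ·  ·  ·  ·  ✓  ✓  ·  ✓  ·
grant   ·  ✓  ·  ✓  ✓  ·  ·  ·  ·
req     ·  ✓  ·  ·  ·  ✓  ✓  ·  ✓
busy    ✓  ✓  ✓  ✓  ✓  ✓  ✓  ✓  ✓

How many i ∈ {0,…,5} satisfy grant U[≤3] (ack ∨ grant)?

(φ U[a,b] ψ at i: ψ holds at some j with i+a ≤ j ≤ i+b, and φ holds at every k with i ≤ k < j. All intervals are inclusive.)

4

Evaluate at each i in [0,5]:
  i=0: ✗ (lhs fails at k=0 before rhs at j=1)
  i=1: ✓ (rhs at j=1)
  i=2: ✗ (lhs fails at k=2 before rhs at j=3)
  i=3: ✓ (rhs at j=3)
  i=4: ✓ (rhs at j=4)
  i=5: ✓ (rhs at j=5)
Positions where it holds: {1, 3, 4, 5} → 4.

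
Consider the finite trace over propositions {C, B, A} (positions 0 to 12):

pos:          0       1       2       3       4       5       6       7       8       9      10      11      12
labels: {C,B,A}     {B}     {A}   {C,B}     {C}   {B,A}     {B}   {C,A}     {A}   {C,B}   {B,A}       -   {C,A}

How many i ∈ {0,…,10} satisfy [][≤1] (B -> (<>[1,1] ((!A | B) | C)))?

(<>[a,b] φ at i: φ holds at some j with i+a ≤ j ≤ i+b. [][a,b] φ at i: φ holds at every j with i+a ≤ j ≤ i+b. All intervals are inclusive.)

Evaluate at each i in [0,10]:
  i=0: ✗ (fails at j=1)
  i=1: ✗ (fails at j=1)
  i=2: ✓ (all of [2,3])
  i=3: ✓ (all of [3,4])
  i=4: ✓ (all of [4,5])
  i=5: ✓ (all of [5,6])
  i=6: ✓ (all of [6,7])
  i=7: ✓ (all of [7,8])
  i=8: ✓ (all of [8,9])
  i=9: ✓ (all of [9,10])
  i=10: ✓ (all of [10,11])
Positions where it holds: {2, 3, 4, 5, 6, 7, 8, 9, 10} → 9.

9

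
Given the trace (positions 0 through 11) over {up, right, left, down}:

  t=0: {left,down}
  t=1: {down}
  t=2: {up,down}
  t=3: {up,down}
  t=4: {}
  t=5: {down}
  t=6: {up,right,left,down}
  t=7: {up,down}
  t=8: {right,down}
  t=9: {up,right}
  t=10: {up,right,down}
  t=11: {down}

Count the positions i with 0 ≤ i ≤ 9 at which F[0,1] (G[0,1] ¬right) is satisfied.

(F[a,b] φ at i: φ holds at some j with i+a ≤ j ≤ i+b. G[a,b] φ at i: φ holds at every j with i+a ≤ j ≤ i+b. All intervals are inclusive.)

5

Evaluate at each i in [0,9]:
  i=0: ✓ (witness j=0)
  i=1: ✓ (witness j=1)
  i=2: ✓ (witness j=2)
  i=3: ✓ (witness j=3)
  i=4: ✓ (witness j=4)
  i=5: ✗ (none in [5,6])
  i=6: ✗ (none in [6,7])
  i=7: ✗ (none in [7,8])
  i=8: ✗ (none in [8,9])
  i=9: ✗ (none in [9,10])
Positions where it holds: {0, 1, 2, 3, 4} → 5.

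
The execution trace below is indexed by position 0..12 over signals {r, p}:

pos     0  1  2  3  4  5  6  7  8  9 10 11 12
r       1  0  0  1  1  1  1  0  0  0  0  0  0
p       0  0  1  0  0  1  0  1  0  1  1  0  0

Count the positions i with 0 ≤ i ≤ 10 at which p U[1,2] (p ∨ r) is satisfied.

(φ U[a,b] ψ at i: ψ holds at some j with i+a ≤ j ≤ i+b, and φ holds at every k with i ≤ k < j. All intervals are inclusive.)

Evaluate at each i in [0,10]:
  i=0: ✗ (lhs fails at k=0 before rhs at j=2)
  i=1: ✗ (lhs fails at k=1 before rhs at j=2)
  i=2: ✓ (rhs at j=3; lhs holds on [2,2])
  i=3: ✗ (lhs fails at k=3 before rhs at j=4)
  i=4: ✗ (lhs fails at k=4 before rhs at j=5)
  i=5: ✓ (rhs at j=6; lhs holds on [5,5])
  i=6: ✗ (lhs fails at k=6 before rhs at j=7)
  i=7: ✗ (lhs fails at k=8 before rhs at j=9)
  i=8: ✗ (lhs fails at k=8 before rhs at j=9)
  i=9: ✓ (rhs at j=10; lhs holds on [9,9])
  i=10: ✗ (no rhs in [11,12])
Positions where it holds: {2, 5, 9} → 3.

3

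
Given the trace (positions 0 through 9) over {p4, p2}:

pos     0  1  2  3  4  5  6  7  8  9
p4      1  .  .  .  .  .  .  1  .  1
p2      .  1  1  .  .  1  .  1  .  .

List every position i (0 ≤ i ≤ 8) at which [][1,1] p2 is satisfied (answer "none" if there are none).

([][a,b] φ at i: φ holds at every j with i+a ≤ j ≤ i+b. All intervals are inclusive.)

Evaluate at each i in [0,8]:
  i=0: ✓ (all of [1,1])
  i=1: ✓ (all of [2,2])
  i=2: ✗ (fails at j=3)
  i=3: ✗ (fails at j=4)
  i=4: ✓ (all of [5,5])
  i=5: ✗ (fails at j=6)
  i=6: ✓ (all of [7,7])
  i=7: ✗ (fails at j=8)
  i=8: ✗ (fails at j=9)

0, 1, 4, 6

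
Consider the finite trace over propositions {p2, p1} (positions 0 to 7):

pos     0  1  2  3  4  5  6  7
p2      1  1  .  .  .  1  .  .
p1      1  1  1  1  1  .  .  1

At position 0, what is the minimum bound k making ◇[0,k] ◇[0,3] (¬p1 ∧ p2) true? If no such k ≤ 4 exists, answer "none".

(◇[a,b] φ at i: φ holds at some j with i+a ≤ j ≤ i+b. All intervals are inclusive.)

Scan j = 0,1,… for ◇[0,3] (¬p1 ∧ p2):
  j=0: fails
  j=1: fails
  j=2: holds
First hit at j=2, so smallest k = 2-0 = 2.

2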